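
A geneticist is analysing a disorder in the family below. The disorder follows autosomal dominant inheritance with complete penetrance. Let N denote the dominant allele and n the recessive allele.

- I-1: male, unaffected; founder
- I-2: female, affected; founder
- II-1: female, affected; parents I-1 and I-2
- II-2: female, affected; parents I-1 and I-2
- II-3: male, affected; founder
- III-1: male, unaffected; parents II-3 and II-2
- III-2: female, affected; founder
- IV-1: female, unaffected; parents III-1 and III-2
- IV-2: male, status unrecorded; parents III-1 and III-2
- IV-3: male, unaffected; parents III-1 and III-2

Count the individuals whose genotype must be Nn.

4

Obligate heterozygotes: II-1 is affected so carries N and received n from I-1 (nn), so II-1 is Nn; II-2 is affected so carries N and received n from I-1 (nn), so II-2 is Nn; II-3 is affected so carries N and passed n to III-1 (nn), so II-3 is Nn; III-2 is affected so carries N and passed n to IV-1 (nn), so III-2 is Nn.
Every other individual is either homozygous by phenotype or has at least one consistent homozygous assignment, so the count is 4.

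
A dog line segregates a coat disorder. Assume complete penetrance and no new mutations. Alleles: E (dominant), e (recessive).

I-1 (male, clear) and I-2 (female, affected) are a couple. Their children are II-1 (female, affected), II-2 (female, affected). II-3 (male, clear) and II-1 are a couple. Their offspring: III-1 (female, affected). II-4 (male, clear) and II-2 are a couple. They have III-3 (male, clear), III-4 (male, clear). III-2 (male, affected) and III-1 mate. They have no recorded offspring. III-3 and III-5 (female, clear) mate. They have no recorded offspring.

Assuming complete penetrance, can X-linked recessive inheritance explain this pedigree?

Under X-linked recessive, II-1 (affected, female) cannot arise from I-1 (clear) × I-2 (affected).

No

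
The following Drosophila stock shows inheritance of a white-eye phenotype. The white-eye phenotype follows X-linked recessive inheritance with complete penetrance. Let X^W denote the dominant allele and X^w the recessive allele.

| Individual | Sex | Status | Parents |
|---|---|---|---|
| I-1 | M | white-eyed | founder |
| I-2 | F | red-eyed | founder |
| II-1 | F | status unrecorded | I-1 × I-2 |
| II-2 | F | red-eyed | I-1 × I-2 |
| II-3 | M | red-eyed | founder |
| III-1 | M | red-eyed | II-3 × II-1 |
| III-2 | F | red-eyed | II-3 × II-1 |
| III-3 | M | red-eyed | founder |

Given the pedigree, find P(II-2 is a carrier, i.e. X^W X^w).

1

II-2 is red-eyed so carries W and received w from I-1 (X^w Y), so II-2 is X^W X^w, giving P(X^W X^w) = 1.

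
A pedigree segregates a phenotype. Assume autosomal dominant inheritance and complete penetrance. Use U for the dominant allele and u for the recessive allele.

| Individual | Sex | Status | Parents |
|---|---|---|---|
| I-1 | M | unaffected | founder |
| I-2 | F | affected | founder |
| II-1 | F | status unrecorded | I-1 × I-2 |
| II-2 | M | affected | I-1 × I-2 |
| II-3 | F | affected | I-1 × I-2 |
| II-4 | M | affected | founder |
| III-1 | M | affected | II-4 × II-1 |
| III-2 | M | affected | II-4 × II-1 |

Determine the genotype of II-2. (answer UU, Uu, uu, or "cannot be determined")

From phenotype alone, II-2 is UU or Uu.
II-2 is affected so carries U and received u from I-1 (uu), so II-2 is Uu.

Uu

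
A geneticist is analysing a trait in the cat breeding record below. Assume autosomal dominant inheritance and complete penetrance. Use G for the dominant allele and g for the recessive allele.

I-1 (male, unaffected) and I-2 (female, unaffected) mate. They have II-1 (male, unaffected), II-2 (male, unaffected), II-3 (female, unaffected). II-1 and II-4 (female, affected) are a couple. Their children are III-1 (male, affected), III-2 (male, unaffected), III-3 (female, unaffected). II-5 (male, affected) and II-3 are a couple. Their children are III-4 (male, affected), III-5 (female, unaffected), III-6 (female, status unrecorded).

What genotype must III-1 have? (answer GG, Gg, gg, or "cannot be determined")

From phenotype alone, III-1 is GG or Gg.
III-1 is affected so carries G and received g from II-1 (gg), so III-1 is Gg.

Gg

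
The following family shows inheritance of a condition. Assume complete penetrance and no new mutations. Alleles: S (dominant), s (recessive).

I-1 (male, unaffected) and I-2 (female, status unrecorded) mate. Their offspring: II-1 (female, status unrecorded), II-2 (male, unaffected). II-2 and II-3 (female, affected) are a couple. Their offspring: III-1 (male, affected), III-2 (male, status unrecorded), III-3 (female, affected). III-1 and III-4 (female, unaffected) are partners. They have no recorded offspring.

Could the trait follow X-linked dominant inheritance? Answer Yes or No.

A consistent assignment under X-linked dominant exists: I-1 X^s Y, I-2 X^S X^s, II-1 X^S X^s, II-2 X^s Y, II-3 X^S X^S, III-1 X^S Y, III-2 X^S Y, III-3 X^S X^s, III-4 X^s X^s.
In this assignment every recorded phenotype matches its genotype and every non-founder's genotype is obtainable from its parents' genotypes, so the pedigree is consistent.

Yes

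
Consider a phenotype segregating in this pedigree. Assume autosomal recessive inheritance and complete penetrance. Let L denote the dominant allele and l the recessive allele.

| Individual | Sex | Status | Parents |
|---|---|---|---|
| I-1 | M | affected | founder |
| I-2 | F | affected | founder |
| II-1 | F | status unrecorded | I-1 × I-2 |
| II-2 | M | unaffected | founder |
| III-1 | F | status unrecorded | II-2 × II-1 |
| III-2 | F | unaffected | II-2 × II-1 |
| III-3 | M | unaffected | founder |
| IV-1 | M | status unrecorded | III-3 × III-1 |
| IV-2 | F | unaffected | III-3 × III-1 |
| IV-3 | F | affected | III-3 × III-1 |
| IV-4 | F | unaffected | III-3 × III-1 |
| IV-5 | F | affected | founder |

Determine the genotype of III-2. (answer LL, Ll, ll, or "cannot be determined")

From phenotype alone, III-2 is LL or Ll.
III-2 is unaffected so carries L and received l from II-1 (ll), so III-2 is Ll.

Ll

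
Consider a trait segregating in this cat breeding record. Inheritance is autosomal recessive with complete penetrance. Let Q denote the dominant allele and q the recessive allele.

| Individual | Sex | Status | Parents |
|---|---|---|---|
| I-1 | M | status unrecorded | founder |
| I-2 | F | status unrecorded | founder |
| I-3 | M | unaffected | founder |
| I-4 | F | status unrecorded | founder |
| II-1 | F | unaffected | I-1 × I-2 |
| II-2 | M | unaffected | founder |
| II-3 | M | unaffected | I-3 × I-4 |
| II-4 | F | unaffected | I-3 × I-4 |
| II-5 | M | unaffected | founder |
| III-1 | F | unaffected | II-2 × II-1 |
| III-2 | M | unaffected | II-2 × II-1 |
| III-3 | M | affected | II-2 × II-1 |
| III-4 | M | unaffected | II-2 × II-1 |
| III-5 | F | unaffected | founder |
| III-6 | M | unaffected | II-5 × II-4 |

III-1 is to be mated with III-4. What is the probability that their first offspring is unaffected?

II-2 is unaffected so carries Q and passed q to III-3 (qq), so II-2 is Qq.
II-1 is unaffected so carries Q and passed q to III-3 (qq), so II-1 is Qq.
III-1 is an unaffected offspring of II-2 (Qq) × II-1 (Qq), whose cross gives 1/4 QQ : 1/2 Qq : 1/4 qq; conditioning on being unaffected, III-1 is QQ with probability 1/3, Qq with probability 2/3.
III-4 is an unaffected offspring of II-2 (Qq) × II-1 (Qq), whose cross gives 1/4 QQ : 1/2 Qq : 1/4 qq; conditioning on being unaffected, III-4 is QQ with probability 1/3, Qq with probability 2/3.
Summing over parental genotype combinations, P(offspring is unaffected) = 1/9·1 + 2/9·1 + 2/9·1 + 4/9·3/4 = 8/9.

8/9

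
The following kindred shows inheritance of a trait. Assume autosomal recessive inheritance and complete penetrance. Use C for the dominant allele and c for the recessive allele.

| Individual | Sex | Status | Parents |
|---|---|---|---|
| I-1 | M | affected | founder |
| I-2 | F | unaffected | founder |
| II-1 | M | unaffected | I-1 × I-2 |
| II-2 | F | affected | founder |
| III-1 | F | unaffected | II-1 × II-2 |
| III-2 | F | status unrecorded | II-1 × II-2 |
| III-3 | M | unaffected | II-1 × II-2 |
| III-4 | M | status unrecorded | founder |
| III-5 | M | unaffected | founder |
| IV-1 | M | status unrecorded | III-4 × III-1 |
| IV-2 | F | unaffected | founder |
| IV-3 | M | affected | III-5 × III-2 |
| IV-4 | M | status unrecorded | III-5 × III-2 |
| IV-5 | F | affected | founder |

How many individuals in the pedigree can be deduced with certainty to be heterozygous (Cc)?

Obligate heterozygotes: II-1 is unaffected so carries C and received c from I-1 (cc), so II-1 is Cc; III-1 is unaffected so carries C and received c from II-2 (cc), so III-1 is Cc; III-3 is unaffected so carries C and received c from II-2 (cc), so III-3 is Cc; III-5 is unaffected so carries C and passed c to IV-3 (cc), so III-5 is Cc.
Every other individual is either homozygous by phenotype or has at least one consistent homozygous assignment, so the count is 4.

4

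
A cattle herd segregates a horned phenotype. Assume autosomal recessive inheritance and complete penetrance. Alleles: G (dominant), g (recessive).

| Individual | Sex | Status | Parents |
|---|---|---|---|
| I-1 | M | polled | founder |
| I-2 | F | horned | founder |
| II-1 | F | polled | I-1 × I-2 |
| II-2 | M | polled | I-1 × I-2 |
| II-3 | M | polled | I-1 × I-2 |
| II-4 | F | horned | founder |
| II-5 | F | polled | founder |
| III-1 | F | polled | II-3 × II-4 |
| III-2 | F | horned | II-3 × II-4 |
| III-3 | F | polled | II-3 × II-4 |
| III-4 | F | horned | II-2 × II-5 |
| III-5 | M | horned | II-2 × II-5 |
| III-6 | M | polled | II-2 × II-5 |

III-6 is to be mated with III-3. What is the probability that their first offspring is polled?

5/6

II-2 is polled so carries G and received g from I-2 (gg), so II-2 is Gg.
II-5 is polled so carries G and passed g to III-4 (gg), so II-5 is Gg.
III-6 is a polled offspring of II-2 (Gg) × II-5 (Gg), whose cross gives 1/4 GG : 1/2 Gg : 1/4 gg; conditioning on being polled, III-6 is GG with probability 1/3, Gg with probability 2/3.
III-3 is polled so carries G and received g from II-4 (gg), so III-3 is Gg.
Summing over parental genotype combinations, P(offspring is polled) = 1/3·1 + 2/3·3/4 = 5/6.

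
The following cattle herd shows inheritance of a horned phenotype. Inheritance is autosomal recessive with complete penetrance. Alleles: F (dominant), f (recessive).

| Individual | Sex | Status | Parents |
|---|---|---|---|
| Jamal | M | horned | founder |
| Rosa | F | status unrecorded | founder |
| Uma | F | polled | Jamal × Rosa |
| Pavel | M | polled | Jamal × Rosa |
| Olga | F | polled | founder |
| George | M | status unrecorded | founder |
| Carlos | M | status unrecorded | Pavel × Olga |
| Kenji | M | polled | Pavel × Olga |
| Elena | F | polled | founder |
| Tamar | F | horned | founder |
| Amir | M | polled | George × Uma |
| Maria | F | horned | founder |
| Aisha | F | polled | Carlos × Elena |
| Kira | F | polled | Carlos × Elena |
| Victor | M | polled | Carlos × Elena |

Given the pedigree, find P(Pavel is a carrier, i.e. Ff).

1

Pavel is polled so carries F and received f from Jamal (ff), so Pavel is Ff, giving P(Ff) = 1.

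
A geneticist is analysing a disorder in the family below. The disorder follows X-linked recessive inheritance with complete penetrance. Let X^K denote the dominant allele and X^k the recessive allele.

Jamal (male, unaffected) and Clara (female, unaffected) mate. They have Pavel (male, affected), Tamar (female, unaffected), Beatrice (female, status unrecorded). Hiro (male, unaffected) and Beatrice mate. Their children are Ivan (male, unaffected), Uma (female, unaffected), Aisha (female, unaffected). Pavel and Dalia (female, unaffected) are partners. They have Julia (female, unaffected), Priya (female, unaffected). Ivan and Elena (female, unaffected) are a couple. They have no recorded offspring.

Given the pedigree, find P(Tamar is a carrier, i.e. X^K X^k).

Jamal is unaffected, so Jamal is X^K Y.
Clara is unaffected so carries K and passed k to Pavel (X^k Y), so Clara is X^K X^k.
Their cross gives offspring ratios 1/2 X^K X^K : 1/2 X^K X^k. Conditioning on Tamar being unaffected, P(X^K X^k) = 1/2 / 1 = 1/2.

1/2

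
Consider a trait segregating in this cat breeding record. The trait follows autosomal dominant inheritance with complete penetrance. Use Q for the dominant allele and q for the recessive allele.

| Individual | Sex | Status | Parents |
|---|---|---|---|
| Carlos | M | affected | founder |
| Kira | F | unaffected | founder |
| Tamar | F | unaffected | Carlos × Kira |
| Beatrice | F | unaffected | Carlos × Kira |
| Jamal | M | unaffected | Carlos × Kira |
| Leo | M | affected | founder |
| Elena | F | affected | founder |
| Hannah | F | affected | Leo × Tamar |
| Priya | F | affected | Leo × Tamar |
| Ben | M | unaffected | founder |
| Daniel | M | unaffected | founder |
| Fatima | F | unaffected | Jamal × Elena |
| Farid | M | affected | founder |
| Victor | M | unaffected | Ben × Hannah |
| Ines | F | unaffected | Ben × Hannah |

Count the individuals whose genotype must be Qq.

4

Obligate heterozygotes: Carlos is affected so carries Q and passed q to Tamar (qq), so Carlos is Qq; Elena is affected so carries Q and passed q to Fatima (qq), so Elena is Qq; Hannah is affected so carries Q and received q from Tamar (qq), so Hannah is Qq; Priya is affected so carries Q and received q from Tamar (qq), so Priya is Qq.
Every other individual is either homozygous by phenotype or has at least one consistent homozygous assignment, so the count is 4.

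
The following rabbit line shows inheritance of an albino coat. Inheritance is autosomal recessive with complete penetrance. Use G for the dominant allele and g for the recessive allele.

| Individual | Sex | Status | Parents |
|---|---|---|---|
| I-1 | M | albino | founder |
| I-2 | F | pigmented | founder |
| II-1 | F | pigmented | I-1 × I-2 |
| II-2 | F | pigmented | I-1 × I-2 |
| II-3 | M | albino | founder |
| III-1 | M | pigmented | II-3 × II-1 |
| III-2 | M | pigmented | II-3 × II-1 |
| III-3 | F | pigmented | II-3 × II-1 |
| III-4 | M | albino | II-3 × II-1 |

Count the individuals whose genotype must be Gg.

5

Obligate heterozygotes: II-1 is pigmented so carries G and received g from I-1 (gg), so II-1 is Gg; II-2 is pigmented so carries G and received g from I-1 (gg), so II-2 is Gg; III-1 is pigmented so carries G and received g from II-3 (gg), so III-1 is Gg; III-2 is pigmented so carries G and received g from II-3 (gg), so III-2 is Gg; III-3 is pigmented so carries G and received g from II-3 (gg), so III-3 is Gg.
Every other individual is either homozygous by phenotype or has at least one consistent homozygous assignment, so the count is 5.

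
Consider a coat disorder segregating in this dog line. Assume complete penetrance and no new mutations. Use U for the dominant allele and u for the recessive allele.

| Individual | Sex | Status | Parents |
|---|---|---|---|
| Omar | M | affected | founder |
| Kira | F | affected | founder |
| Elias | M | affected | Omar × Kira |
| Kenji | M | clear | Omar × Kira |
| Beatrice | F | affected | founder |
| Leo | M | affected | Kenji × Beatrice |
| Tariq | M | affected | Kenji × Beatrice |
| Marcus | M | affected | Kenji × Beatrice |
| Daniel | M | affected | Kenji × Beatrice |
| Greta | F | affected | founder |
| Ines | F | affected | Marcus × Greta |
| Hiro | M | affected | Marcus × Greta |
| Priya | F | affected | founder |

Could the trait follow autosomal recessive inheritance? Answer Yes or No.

No

Under autosomal recessive, Kenji (clear, male) cannot arise from Omar (affected) × Kira (affected).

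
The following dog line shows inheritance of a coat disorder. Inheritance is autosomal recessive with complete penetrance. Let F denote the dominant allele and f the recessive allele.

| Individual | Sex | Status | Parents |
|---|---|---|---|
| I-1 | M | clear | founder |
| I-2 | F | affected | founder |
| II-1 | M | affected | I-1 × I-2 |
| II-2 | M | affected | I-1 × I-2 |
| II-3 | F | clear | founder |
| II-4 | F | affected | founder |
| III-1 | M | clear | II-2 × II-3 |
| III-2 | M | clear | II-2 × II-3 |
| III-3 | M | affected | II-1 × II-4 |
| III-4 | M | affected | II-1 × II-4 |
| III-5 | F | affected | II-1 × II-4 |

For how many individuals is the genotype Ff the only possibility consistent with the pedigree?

3

Obligate heterozygotes: I-1 is clear so carries F and passed f to II-1 (ff), so I-1 is Ff; III-1 is clear so carries F and received f from II-2 (ff), so III-1 is Ff; III-2 is clear so carries F and received f from II-2 (ff), so III-2 is Ff.
Every other individual is either homozygous by phenotype or has at least one consistent homozygous assignment, so the count is 3.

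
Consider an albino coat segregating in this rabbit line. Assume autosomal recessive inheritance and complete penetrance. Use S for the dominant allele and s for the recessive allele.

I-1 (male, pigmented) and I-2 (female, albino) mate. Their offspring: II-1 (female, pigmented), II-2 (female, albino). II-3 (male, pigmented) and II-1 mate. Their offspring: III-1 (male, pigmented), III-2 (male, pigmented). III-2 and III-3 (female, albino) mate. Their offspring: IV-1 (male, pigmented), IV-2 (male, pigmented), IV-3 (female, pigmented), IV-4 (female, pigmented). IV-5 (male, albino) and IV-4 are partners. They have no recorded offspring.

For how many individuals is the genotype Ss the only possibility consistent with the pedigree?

6

Obligate heterozygotes: I-1 is pigmented so carries S and passed s to II-2 (ss), so I-1 is Ss; II-1 is pigmented so carries S and received s from I-2 (ss), so II-1 is Ss; IV-1 is pigmented so carries S and received s from III-3 (ss), so IV-1 is Ss; IV-2 is pigmented so carries S and received s from III-3 (ss), so IV-2 is Ss; IV-3 is pigmented so carries S and received s from III-3 (ss), so IV-3 is Ss; IV-4 is pigmented so carries S and received s from III-3 (ss), so IV-4 is Ss.
Every other individual is either homozygous by phenotype or has at least one consistent homozygous assignment, so the count is 6.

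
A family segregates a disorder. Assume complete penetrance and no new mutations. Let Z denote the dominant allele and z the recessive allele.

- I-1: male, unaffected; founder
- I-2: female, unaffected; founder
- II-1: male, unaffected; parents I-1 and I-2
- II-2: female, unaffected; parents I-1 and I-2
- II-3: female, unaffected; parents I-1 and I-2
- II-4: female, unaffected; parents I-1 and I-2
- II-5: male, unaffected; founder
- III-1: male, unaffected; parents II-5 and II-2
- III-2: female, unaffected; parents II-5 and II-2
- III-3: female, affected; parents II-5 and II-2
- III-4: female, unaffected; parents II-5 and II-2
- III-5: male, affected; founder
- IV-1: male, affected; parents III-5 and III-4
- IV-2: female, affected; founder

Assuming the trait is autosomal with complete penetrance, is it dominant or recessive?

II-5 and II-2 are both unaffected yet have an affected child III-3. Under dominance, an affected child requires at least one affected parent, so the trait cannot be dominant.

recessive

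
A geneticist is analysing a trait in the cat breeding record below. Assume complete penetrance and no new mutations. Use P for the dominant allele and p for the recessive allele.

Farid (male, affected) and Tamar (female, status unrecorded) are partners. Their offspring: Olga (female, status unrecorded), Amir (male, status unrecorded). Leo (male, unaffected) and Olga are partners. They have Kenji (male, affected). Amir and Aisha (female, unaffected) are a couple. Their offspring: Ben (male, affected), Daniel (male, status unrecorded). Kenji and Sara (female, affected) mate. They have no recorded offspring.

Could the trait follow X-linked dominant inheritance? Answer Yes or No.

Under X-linked dominant, Ben (affected, male) cannot arise from Amir (unrecorded) × Aisha (unaffected).

No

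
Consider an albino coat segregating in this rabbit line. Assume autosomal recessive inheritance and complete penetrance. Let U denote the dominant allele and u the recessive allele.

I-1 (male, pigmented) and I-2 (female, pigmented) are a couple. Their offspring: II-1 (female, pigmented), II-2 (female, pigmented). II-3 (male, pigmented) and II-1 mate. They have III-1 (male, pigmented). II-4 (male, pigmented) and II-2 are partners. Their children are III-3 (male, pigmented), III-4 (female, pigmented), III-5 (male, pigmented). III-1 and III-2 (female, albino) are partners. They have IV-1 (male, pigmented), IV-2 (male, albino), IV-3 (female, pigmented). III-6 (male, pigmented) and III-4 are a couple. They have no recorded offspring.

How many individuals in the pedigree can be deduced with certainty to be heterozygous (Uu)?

Obligate heterozygotes: III-1 is pigmented so carries U and passed u to IV-2 (uu), so III-1 is Uu; IV-1 is pigmented so carries U and received u from III-2 (uu), so IV-1 is Uu; IV-3 is pigmented so carries U and received u from III-2 (uu), so IV-3 is Uu.
Every other individual is either homozygous by phenotype or has at least one consistent homozygous assignment, so the count is 3.

3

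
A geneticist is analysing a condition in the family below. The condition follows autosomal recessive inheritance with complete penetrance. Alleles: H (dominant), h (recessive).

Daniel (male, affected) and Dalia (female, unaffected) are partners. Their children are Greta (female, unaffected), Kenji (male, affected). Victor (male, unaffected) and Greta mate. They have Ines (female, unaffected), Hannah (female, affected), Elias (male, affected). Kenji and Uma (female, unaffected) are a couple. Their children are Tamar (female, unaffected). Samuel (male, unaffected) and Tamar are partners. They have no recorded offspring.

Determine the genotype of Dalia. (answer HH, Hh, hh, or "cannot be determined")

Hh

From phenotype alone, Dalia is HH or Hh.
Dalia is unaffected so carries H and passed h to Kenji (hh), so Dalia is Hh.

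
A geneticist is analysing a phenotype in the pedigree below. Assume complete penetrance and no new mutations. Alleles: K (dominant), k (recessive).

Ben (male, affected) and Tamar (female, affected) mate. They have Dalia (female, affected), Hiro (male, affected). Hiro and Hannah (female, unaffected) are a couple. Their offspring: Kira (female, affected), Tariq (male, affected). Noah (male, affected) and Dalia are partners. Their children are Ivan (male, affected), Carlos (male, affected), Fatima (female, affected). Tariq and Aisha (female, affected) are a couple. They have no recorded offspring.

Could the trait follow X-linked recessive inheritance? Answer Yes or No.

Yes

A consistent assignment under X-linked recessive exists: Ben X^k Y, Tamar X^k X^k, Dalia X^k X^k, Hiro X^k Y, Hannah X^K X^k, Noah X^k Y, Kira X^k X^k, Tariq X^k Y, Aisha X^k X^k, Ivan X^k Y, Carlos X^k Y, Fatima X^k X^k.
In this assignment every recorded phenotype matches its genotype and every non-founder's genotype is obtainable from its parents' genotypes, so the pedigree is consistent.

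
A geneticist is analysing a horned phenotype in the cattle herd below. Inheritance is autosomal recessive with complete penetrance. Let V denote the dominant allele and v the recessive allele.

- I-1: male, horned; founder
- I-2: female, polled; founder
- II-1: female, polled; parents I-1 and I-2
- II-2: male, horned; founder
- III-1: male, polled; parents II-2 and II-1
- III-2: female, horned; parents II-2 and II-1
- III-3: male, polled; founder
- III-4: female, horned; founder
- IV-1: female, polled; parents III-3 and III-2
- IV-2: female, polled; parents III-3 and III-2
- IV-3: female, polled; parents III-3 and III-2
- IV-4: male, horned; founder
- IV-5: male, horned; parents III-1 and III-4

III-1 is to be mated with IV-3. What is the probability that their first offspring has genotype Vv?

1/2

III-1 is polled so carries V and received v from II-2 (vv), so III-1 is Vv.
IV-3 is polled so carries V and received v from III-2 (vv), so IV-3 is Vv.
The cross gives 1/4 VV : 1/2 Vv : 1/4 vv, so P(offspring has genotype Vv) = 1/2.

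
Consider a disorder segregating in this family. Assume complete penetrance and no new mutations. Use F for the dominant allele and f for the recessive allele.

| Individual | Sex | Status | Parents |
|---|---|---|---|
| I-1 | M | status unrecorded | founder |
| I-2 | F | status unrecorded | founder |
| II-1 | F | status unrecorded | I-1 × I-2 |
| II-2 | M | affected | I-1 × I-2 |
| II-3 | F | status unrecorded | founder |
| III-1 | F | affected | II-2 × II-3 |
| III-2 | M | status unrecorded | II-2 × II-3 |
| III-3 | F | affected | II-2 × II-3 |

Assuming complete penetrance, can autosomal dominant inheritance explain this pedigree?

A consistent assignment under autosomal dominant exists: I-1 FF, I-2 FF, II-1 FF, II-2 FF, II-3 FF, III-1 FF, III-2 FF, III-3 FF.
In this assignment every recorded phenotype matches its genotype and every non-founder's genotype is obtainable from its parents' genotypes, so the pedigree is consistent.

Yes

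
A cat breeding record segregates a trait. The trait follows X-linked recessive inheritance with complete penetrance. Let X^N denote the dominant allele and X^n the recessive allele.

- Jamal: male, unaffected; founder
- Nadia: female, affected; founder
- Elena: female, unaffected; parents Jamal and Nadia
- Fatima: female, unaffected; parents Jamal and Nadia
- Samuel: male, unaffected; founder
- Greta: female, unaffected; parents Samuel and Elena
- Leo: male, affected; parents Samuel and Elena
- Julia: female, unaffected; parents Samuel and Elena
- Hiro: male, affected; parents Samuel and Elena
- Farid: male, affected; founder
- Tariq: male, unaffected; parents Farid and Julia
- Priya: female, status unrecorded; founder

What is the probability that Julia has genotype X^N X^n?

Samuel is unaffected, so Samuel is X^N Y.
Elena is unaffected so carries N and received n from Nadia (X^n X^n), so Elena is X^N X^n.
Their cross gives offspring ratios 1/2 X^N X^N : 1/2 X^N X^n. Conditioning on Julia being unaffected, P(X^N X^n) = 1/2 / 1 = 1/2 before taking Julia's own offspring into account.
Farid is affected, so Farid is X^n Y.
Now use Julia's offspring. Probability of each recorded status — unaffected son Tariq: 1/2 if Julia is X^N X^n, 1 if X^N X^N.
Bayes: P(X^N X^n) = 1/2·1/2 / (1/2·1/2 + 1/2·1) = 1/3.

1/3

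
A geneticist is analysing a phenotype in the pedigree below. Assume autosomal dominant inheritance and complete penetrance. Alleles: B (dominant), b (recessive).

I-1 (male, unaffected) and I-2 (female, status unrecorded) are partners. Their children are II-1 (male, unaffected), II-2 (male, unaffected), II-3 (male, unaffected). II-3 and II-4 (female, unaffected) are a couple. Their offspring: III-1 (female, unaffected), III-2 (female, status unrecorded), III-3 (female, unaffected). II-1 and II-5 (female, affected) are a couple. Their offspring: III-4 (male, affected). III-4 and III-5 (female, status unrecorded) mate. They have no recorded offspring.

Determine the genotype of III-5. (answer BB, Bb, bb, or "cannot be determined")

cannot be determined

III-5's phenotype is unrecorded, and no parent or child forces a single allele at both positions; consistent genotype assignments exist with III-5 as BB or Bb or bb.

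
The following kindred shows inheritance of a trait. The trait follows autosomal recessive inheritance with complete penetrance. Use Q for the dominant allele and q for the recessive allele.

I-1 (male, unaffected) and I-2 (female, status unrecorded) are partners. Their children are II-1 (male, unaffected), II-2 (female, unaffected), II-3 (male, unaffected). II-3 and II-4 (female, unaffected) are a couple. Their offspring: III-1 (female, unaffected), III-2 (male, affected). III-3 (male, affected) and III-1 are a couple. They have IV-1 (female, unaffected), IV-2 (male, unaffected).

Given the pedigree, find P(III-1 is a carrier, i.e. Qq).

II-3 is unaffected so carries Q and passed q to III-2 (qq), so II-3 is Qq.
II-4 is unaffected so carries Q and passed q to III-2 (qq), so II-4 is Qq.
Their cross gives offspring ratios 1/4 QQ : 1/2 Qq : 1/4 qq. Conditioning on III-1 being unaffected, P(Qq) = 1/2 / 3/4 = 2/3 before taking III-1's own offspring into account.
III-3 is affected, so III-3 is qq.
Now use III-1's offspring. Probability of each recorded status — unaffected daughter IV-1: 1/2 if III-1 is Qq, 1 if QQ; unaffected son IV-2: 1/2 if III-1 is Qq, 1 if QQ.
Bayes: P(Qq) = 2/3·1/4 / (2/3·1/4 + 1/3·1) = 1/3.

1/3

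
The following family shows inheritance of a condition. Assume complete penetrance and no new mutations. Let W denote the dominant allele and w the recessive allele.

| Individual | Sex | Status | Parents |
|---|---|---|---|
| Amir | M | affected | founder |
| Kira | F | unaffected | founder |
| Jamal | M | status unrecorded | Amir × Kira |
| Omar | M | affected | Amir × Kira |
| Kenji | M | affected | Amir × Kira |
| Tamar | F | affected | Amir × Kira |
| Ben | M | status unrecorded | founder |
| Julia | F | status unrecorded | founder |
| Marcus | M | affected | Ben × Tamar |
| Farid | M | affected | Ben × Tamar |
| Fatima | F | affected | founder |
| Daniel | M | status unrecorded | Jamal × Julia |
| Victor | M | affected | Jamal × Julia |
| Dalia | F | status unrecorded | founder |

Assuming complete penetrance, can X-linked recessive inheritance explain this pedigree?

Yes

A consistent assignment under X-linked recessive exists: Amir X^w Y, Kira X^W X^w, Jamal X^W Y, Omar X^w Y, Kenji X^w Y, Tamar X^w X^w, Ben X^W Y, Julia X^W X^w, Marcus X^w Y, Farid X^w Y, Fatima X^w X^w, Daniel X^W Y, Victor X^w Y, Dalia X^W X^W.
In this assignment every recorded phenotype matches its genotype and every non-founder's genotype is obtainable from its parents' genotypes, so the pedigree is consistent.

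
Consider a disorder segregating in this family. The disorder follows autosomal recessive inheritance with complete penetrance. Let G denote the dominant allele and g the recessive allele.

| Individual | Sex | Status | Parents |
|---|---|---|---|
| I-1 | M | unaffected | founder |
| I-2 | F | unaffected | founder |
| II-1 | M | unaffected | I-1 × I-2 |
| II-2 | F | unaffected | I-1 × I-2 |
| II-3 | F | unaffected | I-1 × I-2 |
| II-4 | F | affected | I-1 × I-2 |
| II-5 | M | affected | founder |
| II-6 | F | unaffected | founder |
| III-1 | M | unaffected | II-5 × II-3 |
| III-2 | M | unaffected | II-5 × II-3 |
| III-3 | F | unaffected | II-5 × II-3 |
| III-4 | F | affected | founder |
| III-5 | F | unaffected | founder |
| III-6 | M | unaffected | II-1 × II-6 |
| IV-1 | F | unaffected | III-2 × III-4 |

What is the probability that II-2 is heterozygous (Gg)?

2/3

I-1 is unaffected so carries G and passed g to II-4 (gg), so I-1 is Gg.
I-2 is unaffected so carries G and passed g to II-4 (gg), so I-2 is Gg.
Their cross gives offspring ratios 1/4 GG : 1/2 Gg : 1/4 gg. Conditioning on II-2 being unaffected, P(Gg) = 1/2 / 3/4 = 2/3.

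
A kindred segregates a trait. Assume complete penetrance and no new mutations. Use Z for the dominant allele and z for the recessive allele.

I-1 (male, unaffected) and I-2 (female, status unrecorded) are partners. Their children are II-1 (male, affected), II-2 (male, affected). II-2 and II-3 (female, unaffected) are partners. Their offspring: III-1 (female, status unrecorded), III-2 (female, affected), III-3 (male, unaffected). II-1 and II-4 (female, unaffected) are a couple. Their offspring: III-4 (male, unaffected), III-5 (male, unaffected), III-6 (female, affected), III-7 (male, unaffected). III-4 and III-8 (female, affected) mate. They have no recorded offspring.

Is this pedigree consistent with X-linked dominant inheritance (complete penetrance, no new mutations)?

A consistent assignment under X-linked dominant exists: I-1 X^z Y, I-2 X^Z X^Z, II-1 X^Z Y, II-2 X^Z Y, II-3 X^z X^z, II-4 X^z X^z, III-1 X^Z X^z, III-2 X^Z X^z, III-3 X^z Y, III-4 X^z Y, III-5 X^z Y, III-6 X^Z X^z, III-7 X^z Y, III-8 X^Z X^Z.
In this assignment every recorded phenotype matches its genotype and every non-founder's genotype is obtainable from its parents' genotypes, so the pedigree is consistent.

Yes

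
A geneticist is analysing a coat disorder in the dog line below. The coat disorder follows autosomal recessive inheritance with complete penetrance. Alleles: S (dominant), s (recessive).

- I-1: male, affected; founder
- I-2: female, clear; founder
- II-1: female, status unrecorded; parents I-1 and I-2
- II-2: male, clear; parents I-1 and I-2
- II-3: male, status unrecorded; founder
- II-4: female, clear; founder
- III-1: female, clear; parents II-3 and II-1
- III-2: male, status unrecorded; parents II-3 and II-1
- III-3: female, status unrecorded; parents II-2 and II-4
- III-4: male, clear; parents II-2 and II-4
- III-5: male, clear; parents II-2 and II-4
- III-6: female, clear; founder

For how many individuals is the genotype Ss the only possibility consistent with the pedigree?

1

Obligate heterozygotes: II-2 is clear so carries S and received s from I-1 (ss), so II-2 is Ss.
Every other individual is either homozygous by phenotype or has at least one consistent homozygous assignment, so the count is 1.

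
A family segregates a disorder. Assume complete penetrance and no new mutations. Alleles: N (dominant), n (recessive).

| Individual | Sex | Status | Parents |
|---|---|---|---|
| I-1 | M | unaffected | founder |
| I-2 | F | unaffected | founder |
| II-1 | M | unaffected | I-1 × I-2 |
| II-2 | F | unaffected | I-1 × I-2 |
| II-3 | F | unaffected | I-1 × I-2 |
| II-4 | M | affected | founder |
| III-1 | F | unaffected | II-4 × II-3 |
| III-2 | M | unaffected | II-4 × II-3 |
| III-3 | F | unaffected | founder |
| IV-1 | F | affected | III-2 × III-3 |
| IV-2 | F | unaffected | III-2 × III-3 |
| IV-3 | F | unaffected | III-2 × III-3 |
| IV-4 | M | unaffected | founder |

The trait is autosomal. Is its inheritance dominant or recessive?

III-2 and III-3 are both unaffected yet have an affected child IV-1. Under dominance, an affected child requires at least one affected parent, so the trait cannot be dominant.

recessive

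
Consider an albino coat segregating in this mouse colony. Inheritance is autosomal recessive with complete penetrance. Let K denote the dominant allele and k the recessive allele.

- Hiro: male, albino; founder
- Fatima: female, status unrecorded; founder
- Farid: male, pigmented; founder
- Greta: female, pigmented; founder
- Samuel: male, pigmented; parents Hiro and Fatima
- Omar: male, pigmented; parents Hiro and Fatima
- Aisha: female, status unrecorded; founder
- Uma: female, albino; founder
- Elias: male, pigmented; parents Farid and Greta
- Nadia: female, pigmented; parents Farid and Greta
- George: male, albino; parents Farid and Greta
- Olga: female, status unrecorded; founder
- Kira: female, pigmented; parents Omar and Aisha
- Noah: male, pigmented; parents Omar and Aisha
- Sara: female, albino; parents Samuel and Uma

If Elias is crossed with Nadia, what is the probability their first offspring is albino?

1/9

Farid is pigmented so carries K and passed k to George (kk), so Farid is Kk.
Greta is pigmented so carries K and passed k to George (kk), so Greta is Kk.
Elias is a pigmented offspring of Farid (Kk) × Greta (Kk), whose cross gives 1/4 KK : 1/2 Kk : 1/4 kk; conditioning on being pigmented, Elias is KK with probability 1/3, Kk with probability 2/3.
Nadia is a pigmented offspring of Farid (Kk) × Greta (Kk), whose cross gives 1/4 KK : 1/2 Kk : 1/4 kk; conditioning on being pigmented, Nadia is KK with probability 1/3, Kk with probability 2/3.
Summing over parental genotype combinations, P(offspring is albino) = 4/9·1/4 = 1/9.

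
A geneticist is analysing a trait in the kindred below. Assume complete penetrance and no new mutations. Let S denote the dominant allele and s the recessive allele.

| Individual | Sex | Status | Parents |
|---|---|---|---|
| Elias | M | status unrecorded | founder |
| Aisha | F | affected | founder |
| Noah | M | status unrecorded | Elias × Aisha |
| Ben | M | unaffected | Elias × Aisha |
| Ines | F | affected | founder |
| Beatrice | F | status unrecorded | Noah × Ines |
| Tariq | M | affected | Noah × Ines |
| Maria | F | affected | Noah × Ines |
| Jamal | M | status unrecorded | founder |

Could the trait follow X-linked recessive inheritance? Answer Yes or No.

No

Under X-linked recessive, Ben (unaffected, male) cannot arise from Elias (unrecorded) × Aisha (affected).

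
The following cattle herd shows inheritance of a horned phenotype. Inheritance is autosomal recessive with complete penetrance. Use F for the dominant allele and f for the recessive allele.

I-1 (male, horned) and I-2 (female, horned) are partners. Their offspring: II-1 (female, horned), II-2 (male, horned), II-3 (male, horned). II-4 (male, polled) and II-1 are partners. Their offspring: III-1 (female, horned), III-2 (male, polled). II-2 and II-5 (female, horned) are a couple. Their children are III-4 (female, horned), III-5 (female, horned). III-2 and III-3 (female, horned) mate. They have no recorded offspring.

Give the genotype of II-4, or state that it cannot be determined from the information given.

Ff

From phenotype alone, II-4 is FF or Ff.
II-4 is polled so carries F and passed f to III-1 (ff), so II-4 is Ff.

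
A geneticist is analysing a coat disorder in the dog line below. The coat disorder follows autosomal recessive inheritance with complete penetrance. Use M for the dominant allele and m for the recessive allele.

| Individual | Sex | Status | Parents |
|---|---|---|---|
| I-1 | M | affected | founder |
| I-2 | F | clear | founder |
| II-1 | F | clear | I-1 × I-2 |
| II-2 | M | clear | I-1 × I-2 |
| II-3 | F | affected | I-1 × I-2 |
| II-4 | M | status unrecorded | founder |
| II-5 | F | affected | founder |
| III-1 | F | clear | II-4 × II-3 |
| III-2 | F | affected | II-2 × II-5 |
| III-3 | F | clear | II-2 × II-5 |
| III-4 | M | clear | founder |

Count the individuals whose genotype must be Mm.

5

Obligate heterozygotes: I-2 is clear so carries M and passed m to II-3 (mm), so I-2 is Mm; II-1 is clear so carries M and received m from I-1 (mm), so II-1 is Mm; II-2 is clear so carries M and received m from I-1 (mm), so II-2 is Mm; III-1 is clear so carries M and received m from II-3 (mm), so III-1 is Mm; III-3 is clear so carries M and received m from II-5 (mm), so III-3 is Mm.
Every other individual is either homozygous by phenotype or has at least one consistent homozygous assignment, so the count is 5.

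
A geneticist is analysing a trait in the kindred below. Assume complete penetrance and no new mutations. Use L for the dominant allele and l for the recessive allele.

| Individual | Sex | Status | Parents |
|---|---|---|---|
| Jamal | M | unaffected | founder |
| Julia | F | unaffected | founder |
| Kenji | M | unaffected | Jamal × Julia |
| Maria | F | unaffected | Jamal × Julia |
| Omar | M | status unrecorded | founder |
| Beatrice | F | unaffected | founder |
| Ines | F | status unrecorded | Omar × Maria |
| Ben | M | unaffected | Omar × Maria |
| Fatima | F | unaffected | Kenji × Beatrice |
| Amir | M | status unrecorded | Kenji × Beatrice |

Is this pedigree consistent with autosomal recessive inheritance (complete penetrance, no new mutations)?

Yes

A consistent assignment under autosomal recessive exists: Jamal LL, Julia LL, Kenji LL, Maria LL, Omar LL, Beatrice LL, Ines LL, Ben LL, Fatima LL, Amir LL.
In this assignment every recorded phenotype matches its genotype and every non-founder's genotype is obtainable from its parents' genotypes, so the pedigree is consistent.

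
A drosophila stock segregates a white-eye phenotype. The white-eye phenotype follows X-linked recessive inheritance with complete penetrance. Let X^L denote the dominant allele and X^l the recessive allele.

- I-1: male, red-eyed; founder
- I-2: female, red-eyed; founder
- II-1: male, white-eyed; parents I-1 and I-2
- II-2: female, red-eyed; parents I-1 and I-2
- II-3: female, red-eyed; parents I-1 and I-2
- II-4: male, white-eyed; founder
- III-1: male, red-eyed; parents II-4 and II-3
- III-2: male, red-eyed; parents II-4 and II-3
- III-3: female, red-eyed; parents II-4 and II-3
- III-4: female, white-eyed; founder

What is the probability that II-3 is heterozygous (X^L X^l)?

I-1 is red-eyed, so I-1 is X^L Y.
I-2 is red-eyed so carries L and passed l to II-1 (X^l Y), so I-2 is X^L X^l.
Their cross gives offspring ratios 1/2 X^L X^L : 1/2 X^L X^l. Conditioning on II-3 being red-eyed, P(X^L X^l) = 1/2 / 1 = 1/2 before taking II-3's own offspring into account.
II-4 is white-eyed, so II-4 is X^l Y.
Now use II-3's offspring. Probability of each recorded status — red-eyed son III-1: 1/2 if II-3 is X^L X^l, 1 if X^L X^L; red-eyed son III-2: 1/2 if II-3 is X^L X^l, 1 if X^L X^L; red-eyed daughter III-3: 1/2 if II-3 is X^L X^l, 1 if X^L X^L.
Bayes: P(X^L X^l) = 1/2·1/8 / (1/2·1/8 + 1/2·1) = 1/9.

1/9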